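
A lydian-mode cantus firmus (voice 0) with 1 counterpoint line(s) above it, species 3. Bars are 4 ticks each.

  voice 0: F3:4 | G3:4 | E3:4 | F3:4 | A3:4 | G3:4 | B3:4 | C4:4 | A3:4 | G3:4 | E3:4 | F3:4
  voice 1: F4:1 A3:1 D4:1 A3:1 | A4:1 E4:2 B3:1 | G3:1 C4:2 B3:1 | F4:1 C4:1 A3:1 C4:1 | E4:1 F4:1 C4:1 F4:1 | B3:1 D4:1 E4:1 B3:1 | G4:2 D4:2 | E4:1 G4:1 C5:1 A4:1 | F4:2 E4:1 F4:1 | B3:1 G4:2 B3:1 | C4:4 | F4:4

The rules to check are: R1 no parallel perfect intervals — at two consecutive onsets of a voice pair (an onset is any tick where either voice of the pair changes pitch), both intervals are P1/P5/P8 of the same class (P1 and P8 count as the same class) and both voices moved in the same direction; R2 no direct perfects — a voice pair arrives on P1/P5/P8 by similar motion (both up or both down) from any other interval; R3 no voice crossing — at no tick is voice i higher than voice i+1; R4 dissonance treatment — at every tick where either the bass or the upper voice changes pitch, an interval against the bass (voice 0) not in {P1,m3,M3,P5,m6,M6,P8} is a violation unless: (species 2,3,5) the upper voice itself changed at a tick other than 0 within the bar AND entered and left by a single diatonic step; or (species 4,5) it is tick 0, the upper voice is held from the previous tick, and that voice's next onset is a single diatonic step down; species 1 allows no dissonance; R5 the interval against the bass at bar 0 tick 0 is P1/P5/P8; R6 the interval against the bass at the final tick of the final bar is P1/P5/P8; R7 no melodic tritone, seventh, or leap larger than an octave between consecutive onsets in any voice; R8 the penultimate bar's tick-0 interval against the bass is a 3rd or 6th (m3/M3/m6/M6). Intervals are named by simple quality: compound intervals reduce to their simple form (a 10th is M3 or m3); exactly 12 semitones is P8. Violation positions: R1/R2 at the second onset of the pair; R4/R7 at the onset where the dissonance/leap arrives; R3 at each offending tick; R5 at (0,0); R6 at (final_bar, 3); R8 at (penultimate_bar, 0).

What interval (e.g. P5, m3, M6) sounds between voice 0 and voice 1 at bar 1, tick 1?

voice 0=G3 voice 1=E4 -> M6

M6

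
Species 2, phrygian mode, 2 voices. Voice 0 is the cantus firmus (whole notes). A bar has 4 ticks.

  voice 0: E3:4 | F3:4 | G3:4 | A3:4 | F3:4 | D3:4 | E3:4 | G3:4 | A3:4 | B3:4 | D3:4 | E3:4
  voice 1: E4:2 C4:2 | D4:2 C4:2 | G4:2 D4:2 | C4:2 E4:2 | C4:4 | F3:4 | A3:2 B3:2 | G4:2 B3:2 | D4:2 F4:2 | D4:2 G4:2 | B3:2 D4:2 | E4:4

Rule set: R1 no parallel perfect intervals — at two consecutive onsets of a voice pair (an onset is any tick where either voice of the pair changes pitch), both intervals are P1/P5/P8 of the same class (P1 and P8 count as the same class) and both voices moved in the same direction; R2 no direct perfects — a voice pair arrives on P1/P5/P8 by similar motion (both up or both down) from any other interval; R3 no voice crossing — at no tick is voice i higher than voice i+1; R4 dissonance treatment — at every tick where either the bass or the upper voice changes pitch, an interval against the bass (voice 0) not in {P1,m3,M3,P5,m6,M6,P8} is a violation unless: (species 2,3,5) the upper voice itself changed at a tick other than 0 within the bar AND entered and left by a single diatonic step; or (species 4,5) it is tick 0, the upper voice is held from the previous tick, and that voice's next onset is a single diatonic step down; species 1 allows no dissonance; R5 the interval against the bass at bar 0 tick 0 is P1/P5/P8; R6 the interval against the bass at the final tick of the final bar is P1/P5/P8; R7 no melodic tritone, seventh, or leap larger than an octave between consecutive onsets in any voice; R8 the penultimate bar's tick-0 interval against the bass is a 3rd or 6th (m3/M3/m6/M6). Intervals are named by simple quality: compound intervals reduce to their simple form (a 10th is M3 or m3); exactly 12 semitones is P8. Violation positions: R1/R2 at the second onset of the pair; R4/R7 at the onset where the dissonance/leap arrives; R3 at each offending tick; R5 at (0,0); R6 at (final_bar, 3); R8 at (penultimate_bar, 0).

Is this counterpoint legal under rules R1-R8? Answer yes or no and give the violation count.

No (6 violations)

bar 0: v0=E3 v1=E4 (P8)
bar 1: v0=F3 v1=D4 (M6)
bar 2: v0=G3 v1=G4 (P8)
bar 3: v0=A3 v1=C4 (m3)
bar 4: v0=F3 v1=C4 (P5)
bar 5: v0=D3 v1=F3 (m3)
bar 6: v0=E3 v1=A3 (P4)
bar 7: v0=G3 v1=G4 (P8)
bar 8: v0=A3 v1=D4 (P4)
bar 9: v0=B3 v1=D4 (m3)
bar 10: v0=D3 v1=B3 (M6)
bar 11: v0=E3 v1=E4 (P8)
  R2 @ bar2.0: F3/C4 P5 -> G3/G4 P8 similar
  R1 @ bar4.0: A3/E4 P5 -> F3/C4 P5 similar
  R4 @ bar6.0: E3/A3 P4 untreated
  R2 @ bar7.0: E3/B3 P5 -> G3/G4 P8 similar
  R4 @ bar8.0: A3/D4 P4 untreated
  R1 @ bar11.0: D3/D4 P8 -> E3/E4 P8 similar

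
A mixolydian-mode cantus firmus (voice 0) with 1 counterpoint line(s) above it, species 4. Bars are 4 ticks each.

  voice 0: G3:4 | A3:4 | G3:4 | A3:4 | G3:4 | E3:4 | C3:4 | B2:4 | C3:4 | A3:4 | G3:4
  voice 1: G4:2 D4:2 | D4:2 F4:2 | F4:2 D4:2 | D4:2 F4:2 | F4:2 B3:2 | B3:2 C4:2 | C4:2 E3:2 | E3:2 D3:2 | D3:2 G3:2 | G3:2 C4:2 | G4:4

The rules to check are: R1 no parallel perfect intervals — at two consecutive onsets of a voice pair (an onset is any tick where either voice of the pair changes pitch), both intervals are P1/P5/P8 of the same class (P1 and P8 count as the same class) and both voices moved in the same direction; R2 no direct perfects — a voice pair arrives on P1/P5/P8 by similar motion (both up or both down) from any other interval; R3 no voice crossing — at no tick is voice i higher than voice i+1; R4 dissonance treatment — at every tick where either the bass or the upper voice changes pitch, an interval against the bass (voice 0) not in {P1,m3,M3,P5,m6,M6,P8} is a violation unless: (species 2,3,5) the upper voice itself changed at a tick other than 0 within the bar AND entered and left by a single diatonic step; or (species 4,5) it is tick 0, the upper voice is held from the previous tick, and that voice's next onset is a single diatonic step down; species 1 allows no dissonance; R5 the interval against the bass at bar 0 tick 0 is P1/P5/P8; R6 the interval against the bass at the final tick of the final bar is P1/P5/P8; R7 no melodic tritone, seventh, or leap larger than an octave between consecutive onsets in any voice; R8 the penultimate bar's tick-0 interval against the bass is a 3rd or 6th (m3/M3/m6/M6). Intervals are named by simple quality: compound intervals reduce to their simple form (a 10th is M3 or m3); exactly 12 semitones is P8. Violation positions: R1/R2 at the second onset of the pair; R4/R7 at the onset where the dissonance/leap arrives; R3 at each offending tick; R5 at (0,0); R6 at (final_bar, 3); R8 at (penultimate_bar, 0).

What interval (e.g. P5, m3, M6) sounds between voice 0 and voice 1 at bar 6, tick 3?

M3

voice 0=C3 voice 1=E3 -> M3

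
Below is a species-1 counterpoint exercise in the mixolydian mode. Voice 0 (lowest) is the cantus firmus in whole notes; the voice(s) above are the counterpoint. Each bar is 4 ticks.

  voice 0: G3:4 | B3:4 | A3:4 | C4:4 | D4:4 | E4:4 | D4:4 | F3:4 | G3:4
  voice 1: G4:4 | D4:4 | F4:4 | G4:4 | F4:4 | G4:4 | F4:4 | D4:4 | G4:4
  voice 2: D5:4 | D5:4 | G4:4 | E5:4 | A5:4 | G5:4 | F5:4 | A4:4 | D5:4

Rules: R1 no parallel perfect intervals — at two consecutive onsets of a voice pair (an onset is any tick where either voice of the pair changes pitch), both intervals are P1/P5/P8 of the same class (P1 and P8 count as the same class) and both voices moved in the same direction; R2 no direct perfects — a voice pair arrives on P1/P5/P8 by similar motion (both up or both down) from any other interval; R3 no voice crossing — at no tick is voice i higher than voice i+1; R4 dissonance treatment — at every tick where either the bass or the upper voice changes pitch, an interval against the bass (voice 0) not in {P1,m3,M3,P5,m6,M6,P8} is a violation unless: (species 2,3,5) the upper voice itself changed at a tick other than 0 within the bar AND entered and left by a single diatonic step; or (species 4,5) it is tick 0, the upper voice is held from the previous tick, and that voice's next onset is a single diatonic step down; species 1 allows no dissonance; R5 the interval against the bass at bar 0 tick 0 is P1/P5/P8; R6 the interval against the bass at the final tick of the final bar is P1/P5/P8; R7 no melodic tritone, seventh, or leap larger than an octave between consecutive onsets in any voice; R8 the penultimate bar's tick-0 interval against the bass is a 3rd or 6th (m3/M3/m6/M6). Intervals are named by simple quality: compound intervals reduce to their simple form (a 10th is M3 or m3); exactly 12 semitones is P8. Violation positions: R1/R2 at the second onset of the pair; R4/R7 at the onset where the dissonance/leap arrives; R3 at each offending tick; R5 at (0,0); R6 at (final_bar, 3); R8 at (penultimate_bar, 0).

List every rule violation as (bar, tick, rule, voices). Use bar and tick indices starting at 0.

(2, 0, R4, (0, 2))
(3, 0, R2, (0, 1))
(4, 0, R2, (0, 2))
(6, 0, R1, (1, 2))
(7, 0, R2, (1, 2))
(8, 0, R1, (1, 2))
(8, 0, R2, (0, 1))
(8, 0, R2, (0, 2))

bar 0: v0=G3 v1=G4 v2=D5 downbeat P5
bar 1: v0=B3 v1=D4 v2=D5 downbeat m3
bar 2: v0=A3 v1=F4 v2=G4 downbeat m7
bar 3: v0=C4 v1=G4 v2=E5 downbeat M3
bar 4: v0=D4 v1=F4 v2=A5 downbeat P5
bar 5: v0=E4 v1=G4 v2=G5 downbeat m3
bar 6: v0=D4 v1=F4 v2=F5 downbeat m3
bar 7: v0=F3 v1=D4 v2=A4 downbeat M3
bar 8: v0=G3 v1=G4 v2=D5 downbeat P5
  -> R4 @ bar 2 tick 0 v(0, 2): A3/G4 m7 untreated
  -> R2 @ bar 3 tick 0 v(0, 1): A3/F4 m6 -> C4/G4 P5 similar
  -> R2 @ bar 4 tick 0 v(0, 2): C4/E5 M3 -> D4/A5 P5 similar
  -> R1 @ bar 6 tick 0 v(1, 2): G4/G5 P8 -> F4/F5 P8 similar
  -> R2 @ bar 7 tick 0 v(1, 2): F4/F5 P8 -> D4/A4 P5 similar
  -> R1 @ bar 8 tick 0 v(1, 2): D4/A4 P5 -> G4/D5 P5 similar
  -> R2 @ bar 8 tick 0 v(0, 1): F3/D4 M6 -> G3/G4 P8 similar
  -> R2 @ bar 8 tick 0 v(0, 2): F3/A4 M3 -> G3/D5 P5 similar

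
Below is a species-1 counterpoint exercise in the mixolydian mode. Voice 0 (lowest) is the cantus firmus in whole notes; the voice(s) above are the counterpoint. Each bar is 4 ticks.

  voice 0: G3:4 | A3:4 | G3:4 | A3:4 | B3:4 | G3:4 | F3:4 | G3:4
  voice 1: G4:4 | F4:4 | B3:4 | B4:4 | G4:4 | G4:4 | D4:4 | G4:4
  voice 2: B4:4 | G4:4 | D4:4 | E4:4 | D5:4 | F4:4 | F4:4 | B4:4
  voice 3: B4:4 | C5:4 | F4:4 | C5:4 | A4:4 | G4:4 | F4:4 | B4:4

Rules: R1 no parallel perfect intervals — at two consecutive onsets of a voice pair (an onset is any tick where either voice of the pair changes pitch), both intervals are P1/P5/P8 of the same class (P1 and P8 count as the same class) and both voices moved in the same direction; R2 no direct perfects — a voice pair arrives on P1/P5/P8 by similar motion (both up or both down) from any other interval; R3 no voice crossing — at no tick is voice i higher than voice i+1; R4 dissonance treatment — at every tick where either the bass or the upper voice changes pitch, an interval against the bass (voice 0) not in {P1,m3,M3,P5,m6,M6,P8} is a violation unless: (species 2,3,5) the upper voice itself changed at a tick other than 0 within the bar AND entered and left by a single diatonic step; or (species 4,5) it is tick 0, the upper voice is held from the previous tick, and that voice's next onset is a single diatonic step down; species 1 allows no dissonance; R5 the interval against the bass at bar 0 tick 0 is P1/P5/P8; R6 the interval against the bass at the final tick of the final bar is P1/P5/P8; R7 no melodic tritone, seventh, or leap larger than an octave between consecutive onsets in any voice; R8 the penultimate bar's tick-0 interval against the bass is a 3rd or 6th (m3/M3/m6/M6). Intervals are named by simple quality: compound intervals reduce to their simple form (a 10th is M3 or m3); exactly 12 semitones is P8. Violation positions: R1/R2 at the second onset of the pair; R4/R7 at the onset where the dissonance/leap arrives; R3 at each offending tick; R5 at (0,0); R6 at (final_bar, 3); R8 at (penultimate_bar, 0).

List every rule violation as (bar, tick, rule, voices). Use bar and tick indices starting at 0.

(0, 0, R5, (0, 2))
(0, 0, R5, (0, 3))
(1, 0, R4, (0, 2))
(2, 0, R2, (0, 2))
(2, 0, R4, (0, 3))
(2, 0, R7, (1,))
(3, 0, R1, (0, 2))
(3, 0, R2, (1, 2))
(3, 0, R3, (1, 2))
(3, 0, R4, (0, 1))
(3, 1, R3, (1, 2))
(3, 2, R3, (1, 2))
(3, 3, R3, (1, 2))
(4, 0, R3, (2, 3))
(4, 0, R4, (0, 3))
(4, 0, R7, (2,))
(4, 1, R3, (2, 3))
(4, 2, R3, (2, 3))
(4, 3, R3, (2, 3))
(5, 0, R2, (0, 3))
(5, 0, R3, (1, 2))
(5, 0, R4, (0, 2))
(5, 1, R3, (1, 2))
(5, 2, R3, (1, 2))
(5, 3, R3, (1, 2))
(6, 0, R1, (0, 3))
(6, 0, R8, (0, 2))
(6, 0, R8, (0, 3))
(7, 0, R1, (2, 3))
(7, 0, R2, (0, 1))
(7, 0, R7, (2,))
(7, 0, R7, (3,))
(7, 3, R6, (0, 2))
(7, 3, R6, (0, 3))

bar 0: v0=G3 v1=G4 v2=B4 v3=B4 downbeat M3
bar 1: v0=A3 v1=F4 v2=G4 v3=C5 downbeat m3
bar 2: v0=G3 v1=B3 v2=D4 v3=F4 downbeat m7
bar 3: v0=A3 v1=B4 v2=E4 v3=C5 downbeat m3
bar 4: v0=B3 v1=G4 v2=D5 v3=A4 downbeat m7
bar 5: v0=G3 v1=G4 v2=F4 v3=G4 downbeat P8
bar 6: v0=F3 v1=D4 v2=F4 v3=F4 downbeat P8
bar 7: v0=G3 v1=G4 v2=B4 v3=B4 downbeat M3
  -> R5 @ bar 0 tick 0 v(0, 2): opens on M3
  -> R5 @ bar 0 tick 0 v(0, 3): opens on M3
  -> R4 @ bar 1 tick 0 v(0, 2): A3/G4 m7 untreated
  -> R2 @ bar 2 tick 0 v(0, 2): A3/G4 m7 -> G3/D4 P5 similar
  -> R4 @ bar 2 tick 0 v(0, 3): G3/F4 m7 untreated
  -> R7 @ bar 2 tick 0 v(1,): F4->B3 leap 6st
  -> R1 @ bar 3 tick 0 v(0, 2): G3/D4 P5 -> A3/E4 P5 similar
  -> R2 @ bar 3 tick 0 v(1, 2): B3/D4 m3 -> B4/E4 P5 similar
  -> R3 @ bar 3 tick 0 v(1, 2): B4 above E4
  -> R4 @ bar 3 tick 0 v(0, 1): A3/B4 M2 untreated
  -> R3 @ bar 3 tick 1 v(1, 2): B4 above E4
  -> R3 @ bar 3 tick 2 v(1, 2): B4 above E4
  -> R3 @ bar 3 tick 3 v(1, 2): B4 above E4
  -> R3 @ bar 4 tick 0 v(2, 3): D5 above A4
  -> R4 @ bar 4 tick 0 v(0, 3): B3/A4 m7 untreated
  -> R7 @ bar 4 tick 0 v(2,): E4->D5 leap 10st
  -> R3 @ bar 4 tick 1 v(2, 3): D5 above A4
  -> R3 @ bar 4 tick 2 v(2, 3): D5 above A4
  -> R3 @ bar 4 tick 3 v(2, 3): D5 above A4
  -> R2 @ bar 5 tick 0 v(0, 3): B3/A4 m7 -> G3/G4 P8 similar
  -> R3 @ bar 5 tick 0 v(1, 2): G4 above F4
  -> R4 @ bar 5 tick 0 v(0, 2): G3/F4 m7 untreated
  -> R3 @ bar 5 tick 1 v(1, 2): G4 above F4
  -> R3 @ bar 5 tick 2 v(1, 2): G4 above F4
  -> R3 @ bar 5 tick 3 v(1, 2): G4 above F4
  -> R1 @ bar 6 tick 0 v(0, 3): G3/G4 P8 -> F3/F4 P8 similar
  -> R8 @ bar 6 tick 0 v(0, 2): penult P8 not 3rd/6th
  -> R8 @ bar 6 tick 0 v(0, 3): penult P8 not 3rd/6th
  -> R1 @ bar 7 tick 0 v(2, 3): F4/F4 P1 -> B4/B4 P1 similar
  -> R2 @ bar 7 tick 0 v(0, 1): F3/D4 M6 -> G3/G4 P8 similar
  -> R7 @ bar 7 tick 0 v(2,): F4->B4 leap 6st
  -> R7 @ bar 7 tick 0 v(3,): F4->B4 leap 6st
  -> R6 @ bar 7 tick 3 v(0, 2): closes on M3
  -> R6 @ bar 7 tick 3 v(0, 3): closes on M3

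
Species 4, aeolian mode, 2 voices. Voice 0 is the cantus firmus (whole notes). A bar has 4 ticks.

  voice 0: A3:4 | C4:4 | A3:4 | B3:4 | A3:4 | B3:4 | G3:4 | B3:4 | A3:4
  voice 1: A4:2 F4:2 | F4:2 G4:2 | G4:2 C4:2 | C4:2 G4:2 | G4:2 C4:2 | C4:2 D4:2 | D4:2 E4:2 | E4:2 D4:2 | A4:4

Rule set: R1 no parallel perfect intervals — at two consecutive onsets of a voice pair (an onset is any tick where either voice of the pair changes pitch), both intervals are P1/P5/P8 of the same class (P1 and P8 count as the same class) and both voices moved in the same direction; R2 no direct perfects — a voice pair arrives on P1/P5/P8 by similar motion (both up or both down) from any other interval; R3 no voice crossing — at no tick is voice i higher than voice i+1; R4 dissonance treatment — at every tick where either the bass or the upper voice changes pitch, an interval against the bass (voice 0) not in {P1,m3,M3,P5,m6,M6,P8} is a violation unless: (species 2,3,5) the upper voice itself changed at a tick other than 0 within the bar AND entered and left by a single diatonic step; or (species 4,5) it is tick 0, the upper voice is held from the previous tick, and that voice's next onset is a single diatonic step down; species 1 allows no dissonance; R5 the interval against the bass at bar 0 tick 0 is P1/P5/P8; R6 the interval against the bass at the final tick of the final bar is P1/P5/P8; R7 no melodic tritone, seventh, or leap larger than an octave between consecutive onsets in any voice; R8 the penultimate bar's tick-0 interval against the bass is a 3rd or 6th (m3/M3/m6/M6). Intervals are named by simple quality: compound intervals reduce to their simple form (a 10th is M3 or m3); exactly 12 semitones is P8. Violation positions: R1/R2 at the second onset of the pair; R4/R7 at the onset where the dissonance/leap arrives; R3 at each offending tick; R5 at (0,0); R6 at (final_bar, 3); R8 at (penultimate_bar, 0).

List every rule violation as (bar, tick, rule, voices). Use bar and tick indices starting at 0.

(1, 0, R4, (0, 1))
(2, 0, R4, (0, 1))
(3, 0, R4, (0, 1))
(4, 0, R4, (0, 1))
(5, 0, R4, (0, 1))
(7, 0, R8, (0, 1))

bar 0: v0=A3 v1=A4 downbeat P8
bar 1: v0=C4 v1=F4 downbeat P4
bar 2: v0=A3 v1=G4 downbeat m7
bar 3: v0=B3 v1=C4 downbeat m2
bar 4: v0=A3 v1=G4 downbeat m7
bar 5: v0=B3 v1=C4 downbeat m2
bar 6: v0=G3 v1=D4 downbeat P5
bar 7: v0=B3 v1=E4 downbeat P4
bar 8: v0=A3 v1=A4 downbeat P8
  -> R4 @ bar 1 tick 0 v(0, 1): C4/F4 P4 untreated
  -> R4 @ bar 2 tick 0 v(0, 1): A3/G4 m7 untreated
  -> R4 @ bar 3 tick 0 v(0, 1): B3/C4 m2 untreated
  -> R4 @ bar 4 tick 0 v(0, 1): A3/G4 m7 untreated
  -> R4 @ bar 5 tick 0 v(0, 1): B3/C4 m2 untreated
  -> R8 @ bar 7 tick 0 v(0, 1): penult P4 not 3rd/6th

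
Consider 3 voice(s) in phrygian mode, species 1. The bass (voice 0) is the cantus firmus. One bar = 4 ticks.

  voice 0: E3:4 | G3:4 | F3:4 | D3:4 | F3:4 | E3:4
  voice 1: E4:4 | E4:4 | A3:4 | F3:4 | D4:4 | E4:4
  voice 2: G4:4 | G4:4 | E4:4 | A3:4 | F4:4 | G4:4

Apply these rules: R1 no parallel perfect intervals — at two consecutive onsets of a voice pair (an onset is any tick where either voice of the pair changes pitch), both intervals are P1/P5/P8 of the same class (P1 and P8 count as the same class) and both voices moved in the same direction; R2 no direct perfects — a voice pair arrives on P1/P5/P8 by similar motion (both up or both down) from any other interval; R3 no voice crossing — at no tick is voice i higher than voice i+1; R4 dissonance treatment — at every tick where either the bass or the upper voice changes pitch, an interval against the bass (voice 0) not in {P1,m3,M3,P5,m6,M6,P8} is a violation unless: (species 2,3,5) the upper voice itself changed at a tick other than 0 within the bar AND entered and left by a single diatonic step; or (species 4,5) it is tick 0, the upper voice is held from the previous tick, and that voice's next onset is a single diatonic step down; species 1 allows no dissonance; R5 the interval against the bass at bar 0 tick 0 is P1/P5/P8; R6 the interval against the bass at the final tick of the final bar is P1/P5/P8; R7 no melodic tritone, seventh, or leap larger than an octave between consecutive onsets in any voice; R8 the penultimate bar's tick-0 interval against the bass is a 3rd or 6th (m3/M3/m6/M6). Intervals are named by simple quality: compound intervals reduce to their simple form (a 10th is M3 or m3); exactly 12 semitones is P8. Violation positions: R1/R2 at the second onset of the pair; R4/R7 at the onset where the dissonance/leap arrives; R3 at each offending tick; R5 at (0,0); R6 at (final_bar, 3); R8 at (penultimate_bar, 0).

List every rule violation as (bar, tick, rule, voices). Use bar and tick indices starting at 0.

bar 0: v0=E3 v1=E4 v2=G4 downbeat m3
bar 1: v0=G3 v1=E4 v2=G4 downbeat P8
bar 2: v0=F3 v1=A3 v2=E4 downbeat M7
bar 3: v0=D3 v1=F3 v2=A3 downbeat P5
bar 4: v0=F3 v1=D4 v2=F4 downbeat P8
bar 5: v0=E3 v1=E4 v2=G4 downbeat m3
  -> R5 @ bar 0 tick 0 v(0, 2): opens on m3
  -> R2 @ bar 2 tick 0 v(1, 2): E4/G4 m3 -> A3/E4 P5 similar
  -> R4 @ bar 2 tick 0 v(0, 2): F3/E4 M7 untreated
  -> R2 @ bar 3 tick 0 v(0, 2): F3/E4 M7 -> D3/A3 P5 similar
  -> R2 @ bar 4 tick 0 v(0, 2): D3/A3 P5 -> F3/F4 P8 similar
  -> R8 @ bar 4 tick 0 v(0, 2): penult P8 not 3rd/6th
  -> R6 @ bar 5 tick 3 v(0, 2): closes on m3

(0, 0, R5, (0, 2))
(2, 0, R2, (1, 2))
(2, 0, R4, (0, 2))
(3, 0, R2, (0, 2))
(4, 0, R2, (0, 2))
(4, 0, R8, (0, 2))
(5, 3, R6, (0, 2))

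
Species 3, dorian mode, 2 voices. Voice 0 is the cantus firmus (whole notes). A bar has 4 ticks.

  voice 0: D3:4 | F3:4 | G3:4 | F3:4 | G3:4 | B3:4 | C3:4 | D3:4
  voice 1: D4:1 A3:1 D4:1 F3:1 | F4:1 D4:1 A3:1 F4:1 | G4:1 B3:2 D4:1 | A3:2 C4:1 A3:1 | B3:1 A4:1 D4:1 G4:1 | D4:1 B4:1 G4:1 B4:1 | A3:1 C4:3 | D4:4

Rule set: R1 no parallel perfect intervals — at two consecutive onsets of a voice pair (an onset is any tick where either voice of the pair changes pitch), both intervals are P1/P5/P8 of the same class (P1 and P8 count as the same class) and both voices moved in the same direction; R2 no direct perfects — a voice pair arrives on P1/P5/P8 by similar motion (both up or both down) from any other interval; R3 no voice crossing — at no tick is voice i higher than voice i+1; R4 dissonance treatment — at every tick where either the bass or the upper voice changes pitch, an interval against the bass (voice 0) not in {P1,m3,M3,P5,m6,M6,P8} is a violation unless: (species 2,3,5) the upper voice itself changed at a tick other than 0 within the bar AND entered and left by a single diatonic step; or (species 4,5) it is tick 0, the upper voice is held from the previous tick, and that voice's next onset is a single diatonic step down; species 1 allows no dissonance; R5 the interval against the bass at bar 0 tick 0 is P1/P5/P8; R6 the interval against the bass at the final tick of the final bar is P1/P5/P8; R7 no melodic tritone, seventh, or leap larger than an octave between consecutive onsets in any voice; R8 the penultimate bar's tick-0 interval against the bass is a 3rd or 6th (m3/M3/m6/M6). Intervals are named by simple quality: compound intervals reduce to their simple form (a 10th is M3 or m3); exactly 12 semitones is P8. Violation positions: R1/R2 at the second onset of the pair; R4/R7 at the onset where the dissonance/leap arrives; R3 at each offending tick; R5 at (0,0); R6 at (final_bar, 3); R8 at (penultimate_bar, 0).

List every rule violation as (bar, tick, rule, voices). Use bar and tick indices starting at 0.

(1, 0, R2, (0, 1))
(2, 0, R1, (0, 1))
(4, 1, R4, (0, 1))
(4, 1, R7, (1,))
(6, 0, R7, (0,))
(6, 0, R7, (1,))
(7, 0, R1, (0, 1))

bar 0: v0=D3 v1=D4 downbeat P8
bar 1: v0=F3 v1=F4 downbeat P8
bar 2: v0=G3 v1=G4 downbeat P8
bar 3: v0=F3 v1=A3 downbeat M3
bar 4: v0=G3 v1=B3 downbeat M3
bar 5: v0=B3 v1=D4 downbeat m3
bar 6: v0=C3 v1=A3 downbeat M6
bar 7: v0=D3 v1=D4 downbeat P8
  -> R2 @ bar 1 tick 0 v(0, 1): D3/F3 m3 -> F3/F4 P8 similar
  -> R1 @ bar 2 tick 0 v(0, 1): F3/F4 P8 -> G3/G4 P8 similar
  -> R4 @ bar 4 tick 1 v(0, 1): G3/A4 M2 untreated
  -> R7 @ bar 4 tick 1 v(1,): B3->A4 leap 10st
  -> R7 @ bar 6 tick 0 v(0,): B3->C3 leap 11st
  -> R7 @ bar 6 tick 0 v(1,): B4->A3 leap 14st
  -> R1 @ bar 7 tick 0 v(0, 1): C3/C4 P8 -> D3/D4 P8 similar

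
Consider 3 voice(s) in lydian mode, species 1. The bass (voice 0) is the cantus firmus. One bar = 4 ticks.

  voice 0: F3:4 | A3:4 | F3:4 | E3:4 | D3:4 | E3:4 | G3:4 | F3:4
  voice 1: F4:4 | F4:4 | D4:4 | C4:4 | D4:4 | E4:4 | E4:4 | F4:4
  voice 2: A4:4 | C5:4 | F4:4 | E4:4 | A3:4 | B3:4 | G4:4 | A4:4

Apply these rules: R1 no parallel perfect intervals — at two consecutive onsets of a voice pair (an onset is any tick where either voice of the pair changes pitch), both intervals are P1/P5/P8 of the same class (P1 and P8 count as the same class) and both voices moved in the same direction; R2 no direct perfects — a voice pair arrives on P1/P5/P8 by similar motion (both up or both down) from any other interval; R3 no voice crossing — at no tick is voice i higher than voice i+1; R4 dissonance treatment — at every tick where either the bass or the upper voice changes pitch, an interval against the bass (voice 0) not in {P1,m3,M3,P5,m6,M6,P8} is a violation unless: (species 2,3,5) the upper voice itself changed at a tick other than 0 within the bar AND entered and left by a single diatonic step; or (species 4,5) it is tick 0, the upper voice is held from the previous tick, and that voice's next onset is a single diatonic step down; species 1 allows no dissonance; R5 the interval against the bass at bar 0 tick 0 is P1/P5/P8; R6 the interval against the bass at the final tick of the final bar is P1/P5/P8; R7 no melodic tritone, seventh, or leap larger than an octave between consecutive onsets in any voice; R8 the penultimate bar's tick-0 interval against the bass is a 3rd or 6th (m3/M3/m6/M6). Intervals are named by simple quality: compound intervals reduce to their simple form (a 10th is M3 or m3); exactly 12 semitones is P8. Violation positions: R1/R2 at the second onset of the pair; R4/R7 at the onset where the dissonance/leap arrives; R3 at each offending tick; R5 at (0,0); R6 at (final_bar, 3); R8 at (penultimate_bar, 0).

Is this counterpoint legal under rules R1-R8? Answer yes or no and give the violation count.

bar 0: v0=F3 v1=F4 v2=A4 (M3)
bar 1: v0=A3 v1=F4 v2=C5 (m3)
bar 2: v0=F3 v1=D4 v2=F4 (P8)
bar 3: v0=E3 v1=C4 v2=E4 (P8)
bar 4: v0=D3 v1=D4 v2=A3 (P5)
bar 5: v0=E3 v1=E4 v2=B3 (P5)
bar 6: v0=G3 v1=E4 v2=G4 (P8)
bar 7: v0=F3 v1=F4 v2=A4 (M3)
  R5 @ bar0.0: opens on M3
  R2 @ bar2.0: A3/C5 m3 -> F3/F4 P8 similar
  R1 @ bar3.0: F3/F4 P8 -> E3/E4 P8 similar
  R2 @ bar4.0: E3/E4 P8 -> D3/A3 P5 similar
  R3 @ bar4.0: D4 above A3
  R3 @ bar4.1: D4 above A3
  R3 @ bar4.2: D4 above A3
  R3 @ bar4.3: D4 above A3
  R1 @ bar5.0: D3/D4 P8 -> E3/E4 P8 similar
  R1 @ bar5.0: D3/A3 P5 -> E3/B3 P5 similar
  R3 @ bar5.0: E4 above B3
  R3 @ bar5.1: E4 above B3
  R3 @ bar5.2: E4 above B3
  R3 @ bar5.3: E4 above B3
  R2 @ bar6.0: E3/B3 P5 -> G3/G4 P8 similar
  R8 @ bar6.0: penult P8 not 3rd/6th
  R6 @ bar7.3: closes on M3

No (17 violations)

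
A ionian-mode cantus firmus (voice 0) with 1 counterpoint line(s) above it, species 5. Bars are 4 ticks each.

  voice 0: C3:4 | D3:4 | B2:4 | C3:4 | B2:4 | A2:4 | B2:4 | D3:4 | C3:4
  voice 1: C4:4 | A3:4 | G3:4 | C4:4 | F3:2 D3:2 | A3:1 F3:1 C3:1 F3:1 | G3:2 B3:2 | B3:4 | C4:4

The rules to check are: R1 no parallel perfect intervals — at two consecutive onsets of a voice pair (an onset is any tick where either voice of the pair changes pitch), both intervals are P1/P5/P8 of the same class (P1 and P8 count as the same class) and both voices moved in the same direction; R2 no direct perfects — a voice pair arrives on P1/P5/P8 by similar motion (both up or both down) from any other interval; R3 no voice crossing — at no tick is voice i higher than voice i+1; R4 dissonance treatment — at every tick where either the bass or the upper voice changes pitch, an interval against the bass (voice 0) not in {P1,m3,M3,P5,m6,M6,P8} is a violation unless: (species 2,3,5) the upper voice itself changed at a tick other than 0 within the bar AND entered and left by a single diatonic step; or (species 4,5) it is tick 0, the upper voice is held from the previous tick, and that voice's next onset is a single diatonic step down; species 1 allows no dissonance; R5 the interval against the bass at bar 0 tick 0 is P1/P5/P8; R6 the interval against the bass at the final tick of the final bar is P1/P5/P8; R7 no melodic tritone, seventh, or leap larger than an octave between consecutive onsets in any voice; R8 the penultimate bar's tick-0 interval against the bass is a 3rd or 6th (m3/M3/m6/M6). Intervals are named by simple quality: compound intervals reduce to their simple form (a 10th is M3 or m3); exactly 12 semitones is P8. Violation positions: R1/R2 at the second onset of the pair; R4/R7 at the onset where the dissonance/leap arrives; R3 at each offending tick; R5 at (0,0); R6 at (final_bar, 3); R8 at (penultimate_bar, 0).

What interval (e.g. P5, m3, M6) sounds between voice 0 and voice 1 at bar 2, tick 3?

voice 0=B2 voice 1=G3 -> m6

m6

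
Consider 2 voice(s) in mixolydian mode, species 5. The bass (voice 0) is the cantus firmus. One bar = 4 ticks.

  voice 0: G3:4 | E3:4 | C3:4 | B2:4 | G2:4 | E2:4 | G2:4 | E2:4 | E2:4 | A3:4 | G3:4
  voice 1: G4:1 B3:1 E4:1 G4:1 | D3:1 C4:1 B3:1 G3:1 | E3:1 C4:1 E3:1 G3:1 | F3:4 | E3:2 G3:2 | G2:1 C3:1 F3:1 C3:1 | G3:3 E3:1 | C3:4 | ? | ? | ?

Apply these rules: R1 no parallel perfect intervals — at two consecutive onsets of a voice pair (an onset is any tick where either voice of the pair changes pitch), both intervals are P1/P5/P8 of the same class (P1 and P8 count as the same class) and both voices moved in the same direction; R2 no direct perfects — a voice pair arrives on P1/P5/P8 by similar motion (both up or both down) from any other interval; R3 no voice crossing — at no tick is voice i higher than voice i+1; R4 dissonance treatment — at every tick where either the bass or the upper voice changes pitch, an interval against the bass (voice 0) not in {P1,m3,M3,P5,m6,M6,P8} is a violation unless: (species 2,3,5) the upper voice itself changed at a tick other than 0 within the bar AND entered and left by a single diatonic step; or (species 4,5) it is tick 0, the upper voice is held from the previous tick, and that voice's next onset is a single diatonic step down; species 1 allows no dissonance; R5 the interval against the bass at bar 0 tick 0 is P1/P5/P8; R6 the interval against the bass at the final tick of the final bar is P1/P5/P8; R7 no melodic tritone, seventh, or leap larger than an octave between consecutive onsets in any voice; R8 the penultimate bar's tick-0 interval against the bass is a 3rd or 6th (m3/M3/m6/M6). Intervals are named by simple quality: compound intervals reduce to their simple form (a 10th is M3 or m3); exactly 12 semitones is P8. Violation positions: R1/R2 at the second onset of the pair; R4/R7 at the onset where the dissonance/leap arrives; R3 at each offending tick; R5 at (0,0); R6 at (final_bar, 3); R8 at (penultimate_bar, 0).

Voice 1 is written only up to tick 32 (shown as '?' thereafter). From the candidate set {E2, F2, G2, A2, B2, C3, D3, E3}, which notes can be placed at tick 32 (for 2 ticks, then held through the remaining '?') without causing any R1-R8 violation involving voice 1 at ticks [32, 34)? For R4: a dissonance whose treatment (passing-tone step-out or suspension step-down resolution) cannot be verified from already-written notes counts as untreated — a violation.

E2: legal
F2: violates R4
G2: legal
A2: violates R4
B2: legal
C3: legal
D3: violates R4
E3: legal

{B2, C3, E2, E3, G2}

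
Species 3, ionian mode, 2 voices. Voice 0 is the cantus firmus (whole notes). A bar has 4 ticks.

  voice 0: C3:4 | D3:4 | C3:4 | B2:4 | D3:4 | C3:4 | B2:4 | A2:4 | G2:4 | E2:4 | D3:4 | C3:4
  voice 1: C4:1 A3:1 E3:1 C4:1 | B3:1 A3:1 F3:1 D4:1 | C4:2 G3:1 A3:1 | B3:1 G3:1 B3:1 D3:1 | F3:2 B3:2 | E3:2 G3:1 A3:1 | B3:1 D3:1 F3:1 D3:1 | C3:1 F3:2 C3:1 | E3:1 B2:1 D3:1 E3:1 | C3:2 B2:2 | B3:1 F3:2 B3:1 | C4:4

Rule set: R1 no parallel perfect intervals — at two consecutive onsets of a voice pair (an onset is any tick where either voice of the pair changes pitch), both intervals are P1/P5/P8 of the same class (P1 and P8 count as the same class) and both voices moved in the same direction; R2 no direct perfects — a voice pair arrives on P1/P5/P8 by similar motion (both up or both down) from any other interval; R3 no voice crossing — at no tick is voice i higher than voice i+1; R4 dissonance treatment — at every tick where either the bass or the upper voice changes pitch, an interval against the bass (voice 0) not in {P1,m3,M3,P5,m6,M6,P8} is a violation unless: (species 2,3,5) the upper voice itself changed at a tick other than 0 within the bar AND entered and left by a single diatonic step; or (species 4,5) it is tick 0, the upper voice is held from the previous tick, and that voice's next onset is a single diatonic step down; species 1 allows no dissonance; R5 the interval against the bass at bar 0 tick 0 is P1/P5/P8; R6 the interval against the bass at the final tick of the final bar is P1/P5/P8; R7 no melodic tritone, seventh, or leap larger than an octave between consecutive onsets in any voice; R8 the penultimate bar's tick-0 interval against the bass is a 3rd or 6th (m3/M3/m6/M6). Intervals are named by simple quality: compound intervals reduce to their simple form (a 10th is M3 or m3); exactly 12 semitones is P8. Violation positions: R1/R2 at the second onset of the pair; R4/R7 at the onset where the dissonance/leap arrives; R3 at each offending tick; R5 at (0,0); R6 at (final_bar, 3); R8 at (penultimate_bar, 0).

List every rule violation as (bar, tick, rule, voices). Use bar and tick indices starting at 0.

(2, 0, R1, (0, 1))
(4, 2, R7, (1,))
(6, 2, R4, (0, 1))
(10, 0, R7, (0,))
(10, 1, R7, (1,))
(10, 3, R7, (1,))

bar 0: v0=C3 v1=C4 downbeat P8
bar 1: v0=D3 v1=B3 downbeat M6
bar 2: v0=C3 v1=C4 downbeat P8
bar 3: v0=B2 v1=B3 downbeat P8
bar 4: v0=D3 v1=F3 downbeat m3
bar 5: v0=C3 v1=E3 downbeat M3
bar 6: v0=B2 v1=B3 downbeat P8
bar 7: v0=A2 v1=C3 downbeat m3
bar 8: v0=G2 v1=E3 downbeat M6
bar 9: v0=E2 v1=C3 downbeat m6
bar 10: v0=D3 v1=B3 downbeat M6
bar 11: v0=C3 v1=C4 downbeat P8
  -> R1 @ bar 2 tick 0 v(0, 1): D3/D4 P8 -> C3/C4 P8 similar
  -> R7 @ bar 4 tick 2 v(1,): F3->B3 leap 6st
  -> R4 @ bar 6 tick 2 v(0, 1): B2/F3 TT untreated
  -> R7 @ bar 10 tick 0 v(0,): E2->D3 leap 10st
  -> R7 @ bar 10 tick 1 v(1,): B3->F3 leap 6st
  -> R7 @ bar 10 tick 3 v(1,): F3->B3 leap 6st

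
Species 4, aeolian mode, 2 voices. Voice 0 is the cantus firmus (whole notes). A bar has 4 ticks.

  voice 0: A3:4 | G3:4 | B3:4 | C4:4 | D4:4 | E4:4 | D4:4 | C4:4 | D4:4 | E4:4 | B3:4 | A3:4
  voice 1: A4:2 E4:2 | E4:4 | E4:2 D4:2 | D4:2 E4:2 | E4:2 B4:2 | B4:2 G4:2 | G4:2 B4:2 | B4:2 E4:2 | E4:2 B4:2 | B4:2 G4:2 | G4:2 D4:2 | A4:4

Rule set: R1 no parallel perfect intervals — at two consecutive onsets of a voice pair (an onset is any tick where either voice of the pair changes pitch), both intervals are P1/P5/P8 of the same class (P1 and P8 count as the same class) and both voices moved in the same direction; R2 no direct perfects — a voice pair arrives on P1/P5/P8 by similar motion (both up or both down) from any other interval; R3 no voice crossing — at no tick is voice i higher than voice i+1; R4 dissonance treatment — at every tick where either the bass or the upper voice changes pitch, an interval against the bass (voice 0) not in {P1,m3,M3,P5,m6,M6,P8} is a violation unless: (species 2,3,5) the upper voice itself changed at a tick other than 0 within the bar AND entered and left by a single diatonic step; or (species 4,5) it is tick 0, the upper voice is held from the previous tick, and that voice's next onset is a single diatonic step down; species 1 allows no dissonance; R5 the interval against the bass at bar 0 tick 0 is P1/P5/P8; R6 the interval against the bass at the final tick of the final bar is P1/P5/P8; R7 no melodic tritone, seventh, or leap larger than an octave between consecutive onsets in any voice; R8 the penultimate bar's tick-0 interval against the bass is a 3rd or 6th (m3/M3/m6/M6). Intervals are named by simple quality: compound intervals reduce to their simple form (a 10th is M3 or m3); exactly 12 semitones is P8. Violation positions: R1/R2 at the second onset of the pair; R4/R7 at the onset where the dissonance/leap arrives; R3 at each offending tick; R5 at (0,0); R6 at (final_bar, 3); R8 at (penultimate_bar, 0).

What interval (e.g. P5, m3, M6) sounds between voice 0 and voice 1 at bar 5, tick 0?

voice 0=E4 voice 1=B4 -> P5

P5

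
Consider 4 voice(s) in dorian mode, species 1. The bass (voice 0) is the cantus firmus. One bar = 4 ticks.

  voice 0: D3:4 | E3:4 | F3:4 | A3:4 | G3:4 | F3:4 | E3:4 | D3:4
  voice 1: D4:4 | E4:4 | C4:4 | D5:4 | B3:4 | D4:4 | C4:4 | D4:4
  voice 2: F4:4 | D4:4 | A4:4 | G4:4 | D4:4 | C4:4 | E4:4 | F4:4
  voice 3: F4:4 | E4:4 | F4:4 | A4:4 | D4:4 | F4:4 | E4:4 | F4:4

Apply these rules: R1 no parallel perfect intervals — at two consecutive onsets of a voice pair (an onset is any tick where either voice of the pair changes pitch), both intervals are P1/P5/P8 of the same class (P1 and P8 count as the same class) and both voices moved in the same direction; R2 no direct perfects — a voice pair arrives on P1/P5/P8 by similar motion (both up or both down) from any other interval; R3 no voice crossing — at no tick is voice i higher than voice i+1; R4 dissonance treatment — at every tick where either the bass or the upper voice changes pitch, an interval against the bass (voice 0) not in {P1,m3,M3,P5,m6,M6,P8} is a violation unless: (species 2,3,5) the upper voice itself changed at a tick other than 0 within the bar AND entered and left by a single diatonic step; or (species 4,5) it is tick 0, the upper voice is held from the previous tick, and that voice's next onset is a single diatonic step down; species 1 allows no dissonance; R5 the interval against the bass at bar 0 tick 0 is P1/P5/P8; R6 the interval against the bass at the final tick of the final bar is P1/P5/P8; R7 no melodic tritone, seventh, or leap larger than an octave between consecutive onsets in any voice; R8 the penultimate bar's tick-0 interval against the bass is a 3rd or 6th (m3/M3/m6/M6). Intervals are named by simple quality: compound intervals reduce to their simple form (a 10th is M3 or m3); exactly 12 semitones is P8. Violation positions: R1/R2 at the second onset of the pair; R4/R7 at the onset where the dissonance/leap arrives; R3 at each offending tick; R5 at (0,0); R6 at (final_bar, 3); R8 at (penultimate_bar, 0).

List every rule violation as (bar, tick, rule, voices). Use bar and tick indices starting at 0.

(0, 0, R5, (0, 2))
(0, 0, R5, (0, 3))
(1, 0, R1, (0, 1))
(1, 0, R3, (1, 2))
(1, 0, R4, (0, 2))
(1, 1, R3, (1, 2))
(1, 2, R3, (1, 2))
(1, 3, R3, (1, 2))
(2, 0, R1, (0, 3))
(2, 0, R3, (2, 3))
(2, 1, R3, (2, 3))
(2, 2, R3, (2, 3))
(2, 3, R3, (2, 3))
(3, 0, R1, (0, 3))
(3, 0, R3, (1, 2))
(3, 0, R4, (0, 1))
(3, 0, R4, (0, 2))
(3, 0, R7, (1,))
(3, 1, R3, (1, 2))
(3, 2, R3, (1, 2))
(3, 3, R3, (1, 2))
(4, 0, R2, (0, 2))
(4, 0, R2, (0, 3))
(4, 0, R2, (2, 3))
(4, 0, R7, (1,))
(5, 0, R1, (0, 2))
(5, 0, R3, (1, 2))
(5, 1, R3, (1, 2))
(5, 2, R3, (1, 2))
(5, 3, R3, (1, 2))
(6, 0, R1, (0, 3))
(6, 0, R8, (0, 2))
(6, 0, R8, (0, 3))
(7, 0, R1, (2, 3))
(7, 3, R6, (0, 2))
(7, 3, R6, (0, 3))

bar 0: v0=D3 v1=D4 v2=F4 v3=F4 downbeat m3
bar 1: v0=E3 v1=E4 v2=D4 v3=E4 downbeat P8
bar 2: v0=F3 v1=C4 v2=A4 v3=F4 downbeat P8
bar 3: v0=A3 v1=D5 v2=G4 v3=A4 downbeat P8
bar 4: v0=G3 v1=B3 v2=D4 v3=D4 downbeat P5
bar 5: v0=F3 v1=D4 v2=C4 v3=F4 downbeat P8
bar 6: v0=E3 v1=C4 v2=E4 v3=E4 downbeat P8
bar 7: v0=D3 v1=D4 v2=F4 v3=F4 downbeat m3
  -> R5 @ bar 0 tick 0 v(0, 2): opens on m3
  -> R5 @ bar 0 tick 0 v(0, 3): opens on m3
  -> R1 @ bar 1 tick 0 v(0, 1): D3/D4 P8 -> E3/E4 P8 similar
  -> R3 @ bar 1 tick 0 v(1, 2): E4 above D4
  -> R4 @ bar 1 tick 0 v(0, 2): E3/D4 m7 untreated
  -> R3 @ bar 1 tick 1 v(1, 2): E4 above D4
  -> R3 @ bar 1 tick 2 v(1, 2): E4 above D4
  -> R3 @ bar 1 tick 3 v(1, 2): E4 above D4
  -> R1 @ bar 2 tick 0 v(0, 3): E3/E4 P8 -> F3/F4 P8 similar
  -> R3 @ bar 2 tick 0 v(2, 3): A4 above F4
  -> R3 @ bar 2 tick 1 v(2, 3): A4 above F4
  -> R3 @ bar 2 tick 2 v(2, 3): A4 above F4
  -> R3 @ bar 2 tick 3 v(2, 3): A4 above F4
  -> R1 @ bar 3 tick 0 v(0, 3): F3/F4 P8 -> A3/A4 P8 similar
  -> R3 @ bar 3 tick 0 v(1, 2): D5 above G4
  -> R4 @ bar 3 tick 0 v(0, 1): A3/D5 P4 untreated
  -> R4 @ bar 3 tick 0 v(0, 2): A3/G4 m7 untreated
  -> R7 @ bar 3 tick 0 v(1,): C4->D5 leap 14st
  -> R3 @ bar 3 tick 1 v(1, 2): D5 above G4
  -> R3 @ bar 3 tick 2 v(1, 2): D5 above G4
  -> R3 @ bar 3 tick 3 v(1, 2): D5 above G4
  -> R2 @ bar 4 tick 0 v(0, 2): A3/G4 m7 -> G3/D4 P5 similar
  -> R2 @ bar 4 tick 0 v(0, 3): A3/A4 P8 -> G3/D4 P5 similar
  -> R2 @ bar 4 tick 0 v(2, 3): G4/A4 M2 -> D4/D4 P1 similar
  -> R7 @ bar 4 tick 0 v(1,): D5->B3 leap 15st
  -> R1 @ bar 5 tick 0 v(0, 2): G3/D4 P5 -> F3/C4 P5 similar
  -> R3 @ bar 5 tick 0 v(1, 2): D4 above C4
  -> R3 @ bar 5 tick 1 v(1, 2): D4 above C4
  -> R3 @ bar 5 tick 2 v(1, 2): D4 above C4
  -> R3 @ bar 5 tick 3 v(1, 2): D4 above C4
  -> R1 @ bar 6 tick 0 v(0, 3): F3/F4 P8 -> E3/E4 P8 similar
  -> R8 @ bar 6 tick 0 v(0, 2): penult P8 not 3rd/6th
  -> R8 @ bar 6 tick 0 v(0, 3): penult P8 not 3rd/6th
  -> R1 @ bar 7 tick 0 v(2, 3): E4/E4 P1 -> F4/F4 P1 similar
  -> R6 @ bar 7 tick 3 v(0, 2): closes on m3
  -> R6 @ bar 7 tick 3 v(0, 3): closes on m3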